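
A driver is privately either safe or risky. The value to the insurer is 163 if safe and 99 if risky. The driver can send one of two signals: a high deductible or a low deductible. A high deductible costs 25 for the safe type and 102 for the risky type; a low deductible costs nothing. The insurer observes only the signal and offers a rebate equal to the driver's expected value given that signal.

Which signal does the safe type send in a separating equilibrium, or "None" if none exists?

Try safe → high deductible, risky → low deductible:
  Under separation the insurer infers type exactly: high deductible → safe (pays 163), low deductible → risky (pays 99).
  Safe: high deductible gives 163 − 25 = 138; low deductible gives 99 − 0 = 99. No deviation. ✓
  Risky: low deductible gives 99 − 0 = 99; high deductible gives 163 − 102 = 61. No deviation. ✓
Both hold — the safe type sends high deductible.

high deductible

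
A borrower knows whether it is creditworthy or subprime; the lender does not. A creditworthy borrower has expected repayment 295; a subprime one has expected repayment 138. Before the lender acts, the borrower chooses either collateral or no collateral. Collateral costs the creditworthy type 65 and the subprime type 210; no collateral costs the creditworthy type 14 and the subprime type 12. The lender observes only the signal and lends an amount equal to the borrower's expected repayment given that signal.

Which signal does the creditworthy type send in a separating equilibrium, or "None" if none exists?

Try creditworthy → collateral, subprime → no collateral:
  Under separation the lender infers type exactly: collateral → creditworthy (pays 295), no collateral → subprime (pays 138).
  Creditworthy: collateral gives 295 − 65 = 230; no collateral gives 138 − 14 = 124. No deviation. ✓
  Subprime: no collateral gives 138 − 12 = 126; collateral gives 295 − 210 = 85. No deviation. ✓
Both hold — the creditworthy type sends collateral.

collateral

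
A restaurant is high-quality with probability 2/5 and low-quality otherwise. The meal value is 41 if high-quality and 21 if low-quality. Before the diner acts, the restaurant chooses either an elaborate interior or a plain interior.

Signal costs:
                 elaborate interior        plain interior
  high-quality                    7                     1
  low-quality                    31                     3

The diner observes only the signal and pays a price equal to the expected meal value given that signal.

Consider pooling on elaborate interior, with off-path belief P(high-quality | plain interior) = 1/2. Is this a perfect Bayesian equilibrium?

No

At the pooled signal (elaborate interior) the diner holds the prior 2/5 and pays 2/5·41 + 3/5·21 = 29. Off-path (plain interior) belief 1/2 gives 1/2·41 + 1/2·21 = 31.
High-quality: elaborate interior gives 29 − 7 = 22; plain interior gives 31 − 1 = 30. Deviates. ✗
Low-quality: elaborate interior gives 29 − 31 = -2; plain interior gives 31 − 3 = 28. Deviates. ✗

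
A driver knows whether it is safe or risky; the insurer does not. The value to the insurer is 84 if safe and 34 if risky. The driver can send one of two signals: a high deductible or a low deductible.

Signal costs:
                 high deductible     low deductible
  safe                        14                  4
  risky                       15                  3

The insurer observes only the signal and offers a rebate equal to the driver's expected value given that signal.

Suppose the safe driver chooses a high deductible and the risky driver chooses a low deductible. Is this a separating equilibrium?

No

Under separation the insurer infers type exactly: high deductible → safe (pays 84), low deductible → risky (pays 34).
Safe: high deductible gives 84 − 14 = 70; low deductible gives 34 − 4 = 30. No deviation. ✓
Risky: low deductible gives 34 − 3 = 31; high deductible gives 84 − 15 = 69. Would deviate. ✗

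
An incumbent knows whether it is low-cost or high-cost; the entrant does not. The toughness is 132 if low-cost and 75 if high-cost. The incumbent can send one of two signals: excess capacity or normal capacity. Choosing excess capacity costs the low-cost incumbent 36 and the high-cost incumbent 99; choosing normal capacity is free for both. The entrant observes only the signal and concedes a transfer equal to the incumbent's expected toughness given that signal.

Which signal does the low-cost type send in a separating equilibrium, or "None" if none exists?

Try low-cost → excess capacity, high-cost → normal capacity:
  If types separate, excess capacity earns payment 132 and normal capacity earns 75.
  Low-cost: excess capacity gives 132 − 36 = 96; normal capacity gives 75 − 0 = 75. No deviation. ✓
  High-cost: normal capacity gives 75 − 0 = 75; excess capacity gives 132 − 99 = 33. No deviation. ✓
Both hold — the low-cost type sends excess capacity.

excess capacity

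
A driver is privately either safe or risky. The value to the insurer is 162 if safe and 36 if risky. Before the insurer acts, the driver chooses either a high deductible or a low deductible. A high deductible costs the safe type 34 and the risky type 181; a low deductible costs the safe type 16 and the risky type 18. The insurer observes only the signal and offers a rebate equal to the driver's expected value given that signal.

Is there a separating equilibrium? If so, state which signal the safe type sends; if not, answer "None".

high deductible

Try safe → high deductible, risky → low deductible:
  If types separate, high deductible earns payment 162 and low deductible earns 36.
  Safe: high deductible gives 162 − 34 = 128; low deductible gives 36 − 16 = 20. No deviation. ✓
  Risky: low deductible gives 36 − 18 = 18; high deductible gives 162 − 181 = -19. No deviation. ✓
Both hold — the safe type sends high deductible.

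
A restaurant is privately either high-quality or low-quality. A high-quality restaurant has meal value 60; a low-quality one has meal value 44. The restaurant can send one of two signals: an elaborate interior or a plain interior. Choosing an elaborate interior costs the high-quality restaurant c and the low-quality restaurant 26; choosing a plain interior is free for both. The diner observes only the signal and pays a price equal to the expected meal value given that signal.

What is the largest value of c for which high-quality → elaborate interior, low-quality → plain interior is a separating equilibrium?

16

Under separation: elaborate interior → high-quality (pays 60); plain interior → low-quality (pays 44).
Low-quality: 44 − 0 = 44 ≥ 60 − 26 = 34. Holds regardless of c. ✓
High-quality: 60 − c ≥ 44 − 0, so c ≤ 60 − 44 = 16.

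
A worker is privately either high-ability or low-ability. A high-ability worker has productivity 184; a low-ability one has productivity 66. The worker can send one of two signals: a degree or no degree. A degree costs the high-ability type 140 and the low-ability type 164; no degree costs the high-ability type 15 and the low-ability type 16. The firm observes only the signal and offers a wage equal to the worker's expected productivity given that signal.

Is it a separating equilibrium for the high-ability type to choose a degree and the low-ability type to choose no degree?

No

Under separation the firm infers type exactly: degree → high-ability (pays 184), no degree → low-ability (pays 66).
High-ability: degree gives 184 − 140 = 44; no degree gives 66 − 15 = 51. Would deviate. ✗
Low-ability: no degree gives 66 − 16 = 50; degree gives 184 − 164 = 20. No deviation. ✓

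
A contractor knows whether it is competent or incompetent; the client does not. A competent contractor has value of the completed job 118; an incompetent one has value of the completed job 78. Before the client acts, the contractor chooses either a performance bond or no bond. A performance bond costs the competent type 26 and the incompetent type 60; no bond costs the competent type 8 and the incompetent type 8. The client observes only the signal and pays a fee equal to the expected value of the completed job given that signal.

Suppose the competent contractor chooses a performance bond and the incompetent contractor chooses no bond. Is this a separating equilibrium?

If types separate, bond earns payment 118 and no bond earns 78.
Competent: bond gives 118 − 26 = 92; no bond gives 78 − 8 = 70. No deviation. ✓
Incompetent: no bond gives 78 − 8 = 70; bond gives 118 − 60 = 58. No deviation. ✓
Neither type gains from mimicking the other.

Yes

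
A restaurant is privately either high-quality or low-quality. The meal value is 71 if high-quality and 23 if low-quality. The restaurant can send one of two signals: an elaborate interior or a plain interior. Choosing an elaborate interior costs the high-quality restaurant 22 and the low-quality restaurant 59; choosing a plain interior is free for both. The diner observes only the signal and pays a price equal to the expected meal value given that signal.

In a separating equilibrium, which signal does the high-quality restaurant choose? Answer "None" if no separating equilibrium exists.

elaborate interior

Try high-quality → elaborate interior, low-quality → plain interior:
  Under separation the diner infers type exactly: elaborate interior → high-quality (pays 71), plain interior → low-quality (pays 23).
  High-quality: elaborate interior gives 71 − 22 = 49; plain interior gives 23 − 0 = 23. No deviation. ✓
  Low-quality: plain interior gives 23 − 0 = 23; elaborate interior gives 71 − 59 = 12. No deviation. ✓
Both hold — the high-quality type sends elaborate interior.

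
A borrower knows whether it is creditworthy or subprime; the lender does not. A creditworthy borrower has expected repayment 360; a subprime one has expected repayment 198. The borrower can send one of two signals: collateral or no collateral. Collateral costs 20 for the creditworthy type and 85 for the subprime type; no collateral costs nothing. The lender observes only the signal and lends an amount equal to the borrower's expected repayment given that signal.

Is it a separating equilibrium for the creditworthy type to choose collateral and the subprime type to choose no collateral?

If types separate, collateral earns payment 360 and no collateral earns 198.
Creditworthy: collateral gives 360 − 20 = 340; no collateral gives 198 − 0 = 198. No deviation. ✓
Subprime: no collateral gives 198 − 0 = 198; collateral gives 360 − 85 = 275. Would deviate. ✗

No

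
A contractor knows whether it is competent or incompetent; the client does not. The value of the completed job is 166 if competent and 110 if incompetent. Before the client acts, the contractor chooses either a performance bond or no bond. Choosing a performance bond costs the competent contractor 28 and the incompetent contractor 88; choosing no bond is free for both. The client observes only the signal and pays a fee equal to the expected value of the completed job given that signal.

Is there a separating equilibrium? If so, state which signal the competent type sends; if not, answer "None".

Try competent → bond, incompetent → no bond:
  If types separate, bond earns payment 166 and no bond earns 110.
  Competent: bond gives 166 − 28 = 138; no bond gives 110 − 0 = 110. No deviation. ✓
  Incompetent: no bond gives 110 − 0 = 110; bond gives 166 − 88 = 78. No deviation. ✓
Both hold — the competent type sends bond.

bond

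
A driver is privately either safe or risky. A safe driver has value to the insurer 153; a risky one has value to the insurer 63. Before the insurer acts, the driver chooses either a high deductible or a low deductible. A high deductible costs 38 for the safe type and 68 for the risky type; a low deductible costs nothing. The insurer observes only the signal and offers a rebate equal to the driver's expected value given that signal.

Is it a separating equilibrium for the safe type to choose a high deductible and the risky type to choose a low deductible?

If types separate, high deductible earns payment 153 and low deductible earns 63.
Safe: high deductible gives 153 − 38 = 115; low deductible gives 63 − 0 = 63. No deviation. ✓
Risky: low deductible gives 63 − 0 = 63; high deductible gives 153 − 68 = 85. Would deviate. ✗

No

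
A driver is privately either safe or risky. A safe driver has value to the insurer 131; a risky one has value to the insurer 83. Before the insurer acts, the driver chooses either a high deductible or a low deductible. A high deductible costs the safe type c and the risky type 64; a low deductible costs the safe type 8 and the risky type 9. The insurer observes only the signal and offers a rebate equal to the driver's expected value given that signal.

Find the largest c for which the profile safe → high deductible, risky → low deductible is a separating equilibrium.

56

Under separation: high deductible → safe (pays 131); low deductible → risky (pays 83).
Risky: 83 − 9 = 74 ≥ 131 − 64 = 67. Holds regardless of c. ✓
Safe: 131 − c ≥ 83 − 8, so c ≤ 131 − 75 = 56.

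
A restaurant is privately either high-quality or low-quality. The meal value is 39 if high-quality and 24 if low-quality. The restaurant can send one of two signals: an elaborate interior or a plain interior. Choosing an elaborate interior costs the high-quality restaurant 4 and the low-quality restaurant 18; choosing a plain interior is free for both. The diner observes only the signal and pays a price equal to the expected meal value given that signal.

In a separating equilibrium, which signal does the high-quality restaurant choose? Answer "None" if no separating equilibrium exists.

elaborate interior

Try high-quality → elaborate interior, low-quality → plain interior:
  If types separate, elaborate interior earns payment 39 and plain interior earns 24.
  High-quality: elaborate interior gives 39 − 4 = 35; plain interior gives 24 − 0 = 24. No deviation. ✓
  Low-quality: plain interior gives 24 − 0 = 24; elaborate interior gives 39 − 18 = 21. No deviation. ✓
Both hold — the high-quality type sends elaborate interior.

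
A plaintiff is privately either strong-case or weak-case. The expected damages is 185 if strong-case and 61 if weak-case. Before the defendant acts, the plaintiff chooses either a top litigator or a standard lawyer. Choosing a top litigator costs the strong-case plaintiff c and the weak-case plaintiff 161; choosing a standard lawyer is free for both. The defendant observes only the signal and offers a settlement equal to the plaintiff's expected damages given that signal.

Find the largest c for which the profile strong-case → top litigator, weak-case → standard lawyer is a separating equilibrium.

Under separation: top litigator → strong-case (pays 185); standard lawyer → weak-case (pays 61).
Weak-case: 61 − 0 = 61 ≥ 185 − 161 = 24. Holds regardless of c. ✓
Strong-case: 185 − c ≥ 61 − 0, so c ≤ 185 − 61 = 124.

124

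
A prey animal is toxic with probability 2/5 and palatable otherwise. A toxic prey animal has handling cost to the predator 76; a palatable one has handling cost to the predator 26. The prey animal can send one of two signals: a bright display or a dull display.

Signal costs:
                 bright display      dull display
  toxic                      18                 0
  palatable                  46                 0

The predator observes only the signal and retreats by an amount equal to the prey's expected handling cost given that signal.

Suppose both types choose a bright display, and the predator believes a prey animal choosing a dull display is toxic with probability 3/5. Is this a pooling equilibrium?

No

On the equilibrium path (bright display) the predator holds the prior 2/5 and pays 2/5·76 + 3/5·26 = 46. Off-path (dull display) belief 3/5 gives 3/5·76 + 2/5·26 = 56.
Toxic: bright display gives 46 − 18 = 28; dull display gives 56 − 0 = 56. Deviates. ✗
Palatable: bright display gives 46 − 46 = 0; dull display gives 56 − 0 = 56. Deviates. ✗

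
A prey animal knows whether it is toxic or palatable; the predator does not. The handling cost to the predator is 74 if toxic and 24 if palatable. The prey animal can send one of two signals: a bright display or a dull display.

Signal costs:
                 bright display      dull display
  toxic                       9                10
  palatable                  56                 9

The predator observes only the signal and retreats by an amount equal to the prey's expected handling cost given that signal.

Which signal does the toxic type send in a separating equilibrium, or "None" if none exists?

Try toxic → bright display, palatable → dull display:
  If types separate, bright display earns payment 74 and dull display earns 24.
  Toxic: bright display gives 74 − 9 = 65; dull display gives 24 − 10 = 14. No deviation. ✓
  Palatable: dull display gives 24 − 9 = 15; bright display gives 74 − 56 = 18. Would deviate. ✗
Try toxic → dull display, palatable → bright display:
  If types separate, dull display earns payment 74 and bright display earns 24.
  Toxic: dull display gives 74 − 10 = 64; bright display gives 24 − 9 = 15. No deviation. ✓
  Palatable: bright display gives 24 − 56 = -32; dull display gives 74 − 9 = 65. Would deviate. ✗
Neither assignment is incentive-compatible.

None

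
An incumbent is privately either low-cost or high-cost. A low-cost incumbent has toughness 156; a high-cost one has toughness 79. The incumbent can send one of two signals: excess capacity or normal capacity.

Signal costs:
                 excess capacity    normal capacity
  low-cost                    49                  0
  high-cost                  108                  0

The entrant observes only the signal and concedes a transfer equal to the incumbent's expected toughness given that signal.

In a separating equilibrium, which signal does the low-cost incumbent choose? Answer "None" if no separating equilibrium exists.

Try low-cost → excess capacity, high-cost → normal capacity:
  If types separate, excess capacity earns payment 156 and normal capacity earns 79.
  Low-cost: excess capacity gives 156 − 49 = 107; normal capacity gives 79 − 0 = 79. No deviation. ✓
  High-cost: normal capacity gives 79 − 0 = 79; excess capacity gives 156 − 108 = 48. No deviation. ✓
Both hold — the low-cost type sends excess capacity.

excess capacity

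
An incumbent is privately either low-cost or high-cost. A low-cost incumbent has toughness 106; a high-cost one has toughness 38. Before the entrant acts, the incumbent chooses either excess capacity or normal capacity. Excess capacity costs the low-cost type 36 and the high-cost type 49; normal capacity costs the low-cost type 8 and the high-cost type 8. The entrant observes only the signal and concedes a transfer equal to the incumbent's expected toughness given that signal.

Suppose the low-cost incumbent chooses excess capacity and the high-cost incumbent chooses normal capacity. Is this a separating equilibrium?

No

Under separation the entrant infers type exactly: excess capacity → low-cost (pays 106), normal capacity → high-cost (pays 38).
Low-cost: excess capacity gives 106 − 36 = 70; normal capacity gives 38 − 8 = 30. No deviation. ✓
High-cost: normal capacity gives 38 − 8 = 30; excess capacity gives 106 − 49 = 57. Would deviate. ✗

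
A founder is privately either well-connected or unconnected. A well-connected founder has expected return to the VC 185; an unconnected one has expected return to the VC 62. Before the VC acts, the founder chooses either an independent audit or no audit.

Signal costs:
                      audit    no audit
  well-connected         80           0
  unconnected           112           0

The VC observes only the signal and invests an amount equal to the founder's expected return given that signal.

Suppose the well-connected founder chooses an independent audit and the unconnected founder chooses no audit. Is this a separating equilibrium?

No

If types separate, audit earns payment 185 and no audit earns 62.
Well-connected: audit gives 185 − 80 = 105; no audit gives 62 − 0 = 62. No deviation. ✓
Unconnected: no audit gives 62 − 0 = 62; audit gives 185 − 112 = 73. Would deviate. ✗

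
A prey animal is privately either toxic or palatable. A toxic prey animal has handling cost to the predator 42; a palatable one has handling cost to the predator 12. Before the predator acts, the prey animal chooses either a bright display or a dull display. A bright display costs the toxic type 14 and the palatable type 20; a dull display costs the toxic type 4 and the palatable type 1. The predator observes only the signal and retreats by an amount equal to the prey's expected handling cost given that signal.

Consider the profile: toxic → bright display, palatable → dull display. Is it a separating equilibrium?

If types separate, bright display earns payment 42 and dull display earns 12.
Toxic: bright display gives 42 − 14 = 28; dull display gives 12 − 4 = 8. No deviation. ✓
Palatable: dull display gives 12 − 1 = 11; bright display gives 42 − 20 = 22. Would deviate. ✗

No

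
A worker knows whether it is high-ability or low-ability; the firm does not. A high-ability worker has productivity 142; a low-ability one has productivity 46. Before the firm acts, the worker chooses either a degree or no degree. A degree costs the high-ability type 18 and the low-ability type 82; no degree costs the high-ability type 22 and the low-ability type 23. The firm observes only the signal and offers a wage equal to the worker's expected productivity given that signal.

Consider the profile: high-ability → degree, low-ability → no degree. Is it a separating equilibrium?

No

Under separation the firm infers type exactly: degree → high-ability (pays 142), no degree → low-ability (pays 46).
High-ability: degree gives 142 − 18 = 124; no degree gives 46 − 22 = 24. No deviation. ✓
Low-ability: no degree gives 46 − 23 = 23; degree gives 142 − 82 = 60. Would deviate. ✗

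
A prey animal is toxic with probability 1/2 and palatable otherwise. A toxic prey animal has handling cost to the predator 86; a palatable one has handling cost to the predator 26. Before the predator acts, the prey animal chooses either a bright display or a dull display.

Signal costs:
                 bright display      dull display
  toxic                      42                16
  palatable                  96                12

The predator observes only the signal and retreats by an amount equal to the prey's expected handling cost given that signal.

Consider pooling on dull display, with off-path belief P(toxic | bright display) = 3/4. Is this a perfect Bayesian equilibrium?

At the pooled signal (dull display) the predator holds the prior 1/2 and pays 1/2·86 + 1/2·26 = 56. Off-path (bright display) belief 3/4 gives 3/4·86 + 1/4·26 = 71.
Toxic: dull display gives 56 − 16 = 40; bright display gives 71 − 42 = 29. Stays. ✓
Palatable: dull display gives 56 − 12 = 44; bright display gives 71 − 96 = -25. Stays. ✓

Yes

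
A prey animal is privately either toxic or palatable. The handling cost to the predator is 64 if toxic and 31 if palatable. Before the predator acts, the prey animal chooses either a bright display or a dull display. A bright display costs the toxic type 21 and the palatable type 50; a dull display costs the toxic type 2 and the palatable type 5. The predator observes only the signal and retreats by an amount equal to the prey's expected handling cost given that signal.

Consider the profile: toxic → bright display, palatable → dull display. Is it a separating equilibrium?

Yes

If types separate, bright display earns payment 64 and dull display earns 31.
Toxic: bright display gives 64 − 21 = 43; dull display gives 31 − 2 = 29. No deviation. ✓
Palatable: dull display gives 31 − 5 = 26; bright display gives 64 − 50 = 14. No deviation. ✓
Both incentive constraints hold.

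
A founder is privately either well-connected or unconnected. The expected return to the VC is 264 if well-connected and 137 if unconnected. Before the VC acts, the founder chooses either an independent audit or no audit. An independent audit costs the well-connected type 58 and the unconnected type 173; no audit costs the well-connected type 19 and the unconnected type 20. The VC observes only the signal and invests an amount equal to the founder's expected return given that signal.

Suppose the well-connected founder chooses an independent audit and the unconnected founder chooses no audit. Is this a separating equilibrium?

Yes

Under separation the VC infers type exactly: audit → well-connected (pays 264), no audit → unconnected (pays 137).
Well-connected: audit gives 264 − 58 = 206; no audit gives 137 − 19 = 118. No deviation. ✓
Unconnected: no audit gives 137 − 20 = 117; audit gives 264 − 173 = 91. No deviation. ✓
Neither type gains from mimicking the other.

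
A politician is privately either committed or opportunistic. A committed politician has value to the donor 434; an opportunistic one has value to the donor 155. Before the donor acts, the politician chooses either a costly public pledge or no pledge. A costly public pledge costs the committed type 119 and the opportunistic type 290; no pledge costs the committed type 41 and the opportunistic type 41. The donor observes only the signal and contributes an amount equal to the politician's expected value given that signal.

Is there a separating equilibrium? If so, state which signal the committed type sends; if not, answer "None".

None

Try committed → pledge, opportunistic → no pledge:
  Under separation the donor infers type exactly: pledge → committed (pays 434), no pledge → opportunistic (pays 155).
  Committed: pledge gives 434 − 119 = 315; no pledge gives 155 − 41 = 114. No deviation. ✓
  Opportunistic: no pledge gives 155 − 41 = 114; pledge gives 434 − 290 = 144. Would deviate. ✗
Try committed → no pledge, opportunistic → pledge:
  Under separation the donor infers type exactly: no pledge → committed (pays 434), pledge → opportunistic (pays 155).
  Committed: no pledge gives 434 − 41 = 393; pledge gives 155 − 119 = 36. No deviation. ✓
  Opportunistic: pledge gives 155 − 290 = -135; no pledge gives 434 − 41 = 393. Would deviate. ✗
Neither assignment is incentive-compatible.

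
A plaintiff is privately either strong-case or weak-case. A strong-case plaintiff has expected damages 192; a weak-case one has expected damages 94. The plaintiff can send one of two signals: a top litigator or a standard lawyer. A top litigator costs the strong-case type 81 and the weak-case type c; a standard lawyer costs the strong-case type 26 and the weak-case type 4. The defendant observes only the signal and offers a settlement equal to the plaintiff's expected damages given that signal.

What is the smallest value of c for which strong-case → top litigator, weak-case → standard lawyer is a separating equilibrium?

Under separation: top litigator → strong-case (pays 192); standard lawyer → weak-case (pays 94).
Strong-case: 192 − 81 = 111 ≥ 94 − 26 = 68. Holds regardless of c. ✓
Weak-case: 94 − 4 ≥ 192 − c, so c ≥ 192 − 90 = 102.

102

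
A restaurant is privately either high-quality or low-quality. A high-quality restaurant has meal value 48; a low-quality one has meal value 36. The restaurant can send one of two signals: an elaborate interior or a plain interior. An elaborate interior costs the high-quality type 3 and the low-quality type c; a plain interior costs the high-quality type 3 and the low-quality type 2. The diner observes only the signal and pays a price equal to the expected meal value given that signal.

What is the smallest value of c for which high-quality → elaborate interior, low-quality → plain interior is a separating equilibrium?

Under separation: elaborate interior → high-quality (pays 48); plain interior → low-quality (pays 36).
High-quality: 48 − 3 = 45 ≥ 36 − 3 = 33. Holds regardless of c. ✓
Low-quality: 36 − 2 ≥ 48 − c, so c ≥ 48 − 34 = 14.

14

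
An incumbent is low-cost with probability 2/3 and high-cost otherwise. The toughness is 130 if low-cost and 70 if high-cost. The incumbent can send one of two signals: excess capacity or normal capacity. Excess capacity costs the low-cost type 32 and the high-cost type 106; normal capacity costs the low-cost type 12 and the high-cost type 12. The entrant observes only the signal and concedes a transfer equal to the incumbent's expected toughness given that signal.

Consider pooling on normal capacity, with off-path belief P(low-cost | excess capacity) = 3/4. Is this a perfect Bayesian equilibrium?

At the pooled signal (normal capacity) the entrant holds the prior 2/3 and pays 2/3·130 + 1/3·70 = 110. Off-path (excess capacity) belief 3/4 gives 3/4·130 + 1/4·70 = 115.
Low-cost: normal capacity gives 110 − 12 = 98; excess capacity gives 115 − 32 = 83. Stays. ✓
High-cost: normal capacity gives 110 − 12 = 98; excess capacity gives 115 − 106 = 9. Stays. ✓

Yes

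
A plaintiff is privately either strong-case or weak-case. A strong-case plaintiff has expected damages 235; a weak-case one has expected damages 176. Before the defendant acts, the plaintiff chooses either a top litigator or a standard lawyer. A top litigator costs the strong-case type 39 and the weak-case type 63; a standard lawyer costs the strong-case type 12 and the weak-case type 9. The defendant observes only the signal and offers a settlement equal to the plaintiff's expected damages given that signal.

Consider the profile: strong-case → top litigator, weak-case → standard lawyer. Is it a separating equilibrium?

If types separate, top litigator earns payment 235 and standard lawyer earns 176.
Strong-case: top litigator gives 235 − 39 = 196; standard lawyer gives 176 − 12 = 164. No deviation. ✓
Weak-case: standard lawyer gives 176 − 9 = 167; top litigator gives 235 − 63 = 172. Would deviate. ✗

No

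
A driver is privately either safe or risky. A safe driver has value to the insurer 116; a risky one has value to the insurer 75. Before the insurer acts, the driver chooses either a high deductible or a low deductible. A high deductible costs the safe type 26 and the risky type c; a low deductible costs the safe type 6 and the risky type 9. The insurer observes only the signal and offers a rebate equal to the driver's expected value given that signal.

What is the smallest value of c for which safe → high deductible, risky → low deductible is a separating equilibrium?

50

Under separation: high deductible → safe (pays 116); low deductible → risky (pays 75).
Safe: 116 − 26 = 90 ≥ 75 − 6 = 69. Holds regardless of c. ✓
Risky: 75 − 9 ≥ 116 − c, so c ≥ 116 − 66 = 50.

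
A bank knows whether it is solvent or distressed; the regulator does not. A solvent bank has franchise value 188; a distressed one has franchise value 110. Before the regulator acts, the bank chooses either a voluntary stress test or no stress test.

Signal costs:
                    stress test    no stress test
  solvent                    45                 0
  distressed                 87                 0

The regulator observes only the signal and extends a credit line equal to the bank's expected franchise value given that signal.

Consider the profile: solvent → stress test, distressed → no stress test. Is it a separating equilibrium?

Yes

If types separate, stress test earns payment 188 and no stress test earns 110.
Solvent: stress test gives 188 − 45 = 143; no stress test gives 110 − 0 = 110. No deviation. ✓
Distressed: no stress test gives 110 − 0 = 110; stress test gives 188 − 87 = 101. No deviation. ✓
Both incentive constraints hold.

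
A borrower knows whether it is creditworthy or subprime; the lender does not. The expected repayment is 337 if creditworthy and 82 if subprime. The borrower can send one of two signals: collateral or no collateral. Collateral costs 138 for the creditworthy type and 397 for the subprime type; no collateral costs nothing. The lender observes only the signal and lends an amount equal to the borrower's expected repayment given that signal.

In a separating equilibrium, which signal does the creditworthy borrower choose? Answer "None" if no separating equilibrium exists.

Try creditworthy → collateral, subprime → no collateral:
  Under separation the lender infers type exactly: collateral → creditworthy (pays 337), no collateral → subprime (pays 82).
  Creditworthy: collateral gives 337 − 138 = 199; no collateral gives 82 − 0 = 82. No deviation. ✓
  Subprime: no collateral gives 82 − 0 = 82; collateral gives 337 − 397 = -60. No deviation. ✓
Both hold — the creditworthy type sends collateral.

collateral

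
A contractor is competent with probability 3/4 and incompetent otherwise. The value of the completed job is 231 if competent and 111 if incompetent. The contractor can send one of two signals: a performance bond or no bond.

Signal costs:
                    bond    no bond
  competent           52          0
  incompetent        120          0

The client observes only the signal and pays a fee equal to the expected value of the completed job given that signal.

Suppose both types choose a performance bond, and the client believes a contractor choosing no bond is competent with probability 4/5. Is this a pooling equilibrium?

No

At the pooled signal (bond) the client holds the prior 3/4 and pays 3/4·231 + 1/4·111 = 201. Off-path (no bond) belief 4/5 gives 4/5·231 + 1/5·111 = 207.
Competent: bond gives 201 − 52 = 149; no bond gives 207 − 0 = 207. Deviates. ✗
Incompetent: bond gives 201 − 120 = 81; no bond gives 207 − 0 = 207. Deviates. ✗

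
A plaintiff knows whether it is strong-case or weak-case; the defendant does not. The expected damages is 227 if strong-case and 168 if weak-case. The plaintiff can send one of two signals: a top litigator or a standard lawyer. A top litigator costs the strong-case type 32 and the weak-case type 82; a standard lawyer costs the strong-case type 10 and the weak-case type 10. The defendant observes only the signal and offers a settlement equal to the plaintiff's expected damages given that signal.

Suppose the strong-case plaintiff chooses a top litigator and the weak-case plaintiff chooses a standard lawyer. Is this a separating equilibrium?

Under separation the defendant infers type exactly: top litigator → strong-case (pays 227), standard lawyer → weak-case (pays 168).
Strong-case: top litigator gives 227 − 32 = 195; standard lawyer gives 168 − 10 = 158. No deviation. ✓
Weak-case: standard lawyer gives 168 − 10 = 158; top litigator gives 227 − 82 = 145. No deviation. ✓
Neither type gains from mimicking the other.

Yes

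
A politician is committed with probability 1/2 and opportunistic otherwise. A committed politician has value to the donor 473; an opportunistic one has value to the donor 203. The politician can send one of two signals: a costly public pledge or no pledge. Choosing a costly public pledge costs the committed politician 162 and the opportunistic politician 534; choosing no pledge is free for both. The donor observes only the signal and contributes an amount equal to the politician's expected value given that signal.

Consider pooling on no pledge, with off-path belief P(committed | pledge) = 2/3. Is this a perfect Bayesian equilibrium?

On the equilibrium path (no pledge) the donor holds the prior 1/2 and pays 1/2·473 + 1/2·203 = 338. Off-path (pledge) belief 2/3 gives 2/3·473 + 1/3·203 = 383.
Committed: no pledge gives 338 − 0 = 338; pledge gives 383 − 162 = 221. Stays. ✓
Opportunistic: no pledge gives 338 − 0 = 338; pledge gives 383 − 534 = -151. Stays. ✓
Beliefs are Bayes-consistent on-path and both types best-respond.

Yes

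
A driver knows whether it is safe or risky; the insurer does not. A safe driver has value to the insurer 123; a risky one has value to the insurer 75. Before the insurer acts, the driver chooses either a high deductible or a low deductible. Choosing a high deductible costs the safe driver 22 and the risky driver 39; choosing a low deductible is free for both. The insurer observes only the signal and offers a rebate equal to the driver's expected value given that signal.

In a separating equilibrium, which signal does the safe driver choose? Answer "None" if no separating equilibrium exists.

Try safe → high deductible, risky → low deductible:
  If types separate, high deductible earns payment 123 and low deductible earns 75.
  Safe: high deductible gives 123 − 22 = 101; low deductible gives 75 − 0 = 75. No deviation. ✓
  Risky: low deductible gives 75 − 0 = 75; high deductible gives 123 − 39 = 84. Would deviate. ✗
Try safe → low deductible, risky → high deductible:
  If types separate, low deductible earns payment 123 and high deductible earns 75.
  Safe: low deductible gives 123 − 0 = 123; high deductible gives 75 − 22 = 53. No deviation. ✓
  Risky: high deductible gives 75 − 39 = 36; low deductible gives 123 − 0 = 123. Would deviate. ✗
Neither assignment is incentive-compatible.

None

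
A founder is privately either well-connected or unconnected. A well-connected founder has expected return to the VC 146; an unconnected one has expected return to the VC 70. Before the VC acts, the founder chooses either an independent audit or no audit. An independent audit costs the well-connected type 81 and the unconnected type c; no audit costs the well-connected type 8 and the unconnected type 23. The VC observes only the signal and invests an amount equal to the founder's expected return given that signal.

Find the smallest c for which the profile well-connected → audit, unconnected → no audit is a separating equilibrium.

Under separation: audit → well-connected (pays 146); no audit → unconnected (pays 70).
Well-connected: 146 − 81 = 65 ≥ 70 − 8 = 62. Holds regardless of c. ✓
Unconnected: 70 − 23 ≥ 146 − c, so c ≥ 146 − 47 = 99.

99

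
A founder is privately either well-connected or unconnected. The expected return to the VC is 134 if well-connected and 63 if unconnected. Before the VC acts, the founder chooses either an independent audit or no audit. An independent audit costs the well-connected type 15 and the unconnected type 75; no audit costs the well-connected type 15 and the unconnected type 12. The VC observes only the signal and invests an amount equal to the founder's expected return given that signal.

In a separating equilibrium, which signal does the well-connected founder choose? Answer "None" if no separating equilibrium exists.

Try well-connected → audit, unconnected → no audit:
  Under separation the VC infers type exactly: audit → well-connected (pays 134), no audit → unconnected (pays 63).
  Well-connected: audit gives 134 − 15 = 119; no audit gives 63 − 15 = 48. No deviation. ✓
  Unconnected: no audit gives 63 − 12 = 51; audit gives 134 − 75 = 59. Would deviate. ✗
Try well-connected → no audit, unconnected → audit:
  Under separation the VC infers type exactly: no audit → well-connected (pays 134), audit → unconnected (pays 63).
  Well-connected: no audit gives 134 − 15 = 119; audit gives 63 − 15 = 48. No deviation. ✓
  Unconnected: audit gives 63 − 75 = -12; no audit gives 134 − 12 = 122. Would deviate. ✗
Neither assignment is incentive-compatible.

None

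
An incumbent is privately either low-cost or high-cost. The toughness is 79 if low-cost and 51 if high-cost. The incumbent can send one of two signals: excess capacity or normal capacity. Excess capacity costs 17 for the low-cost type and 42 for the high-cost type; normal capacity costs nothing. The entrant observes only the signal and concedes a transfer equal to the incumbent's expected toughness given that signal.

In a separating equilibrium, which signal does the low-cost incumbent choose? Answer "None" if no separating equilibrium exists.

excess capacity

Try low-cost → excess capacity, high-cost → normal capacity:
  If types separate, excess capacity earns payment 79 and normal capacity earns 51.
  Low-cost: excess capacity gives 79 − 17 = 62; normal capacity gives 51 − 0 = 51. No deviation. ✓
  High-cost: normal capacity gives 51 − 0 = 51; excess capacity gives 79 − 42 = 37. No deviation. ✓
Both hold — the low-cost type sends excess capacity.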